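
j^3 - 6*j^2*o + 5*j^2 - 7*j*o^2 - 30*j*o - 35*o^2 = (j + 5)*(j - 7*o)*(j + o)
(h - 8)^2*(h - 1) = h^3 - 17*h^2 + 80*h - 64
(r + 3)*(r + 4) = r^2 + 7*r + 12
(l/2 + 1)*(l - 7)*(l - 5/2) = l^3/2 - 15*l^2/4 - 3*l/4 + 35/2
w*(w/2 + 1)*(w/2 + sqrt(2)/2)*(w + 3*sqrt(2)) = w^4/4 + w^3/2 + sqrt(2)*w^3 + 3*w^2/2 + 2*sqrt(2)*w^2 + 3*w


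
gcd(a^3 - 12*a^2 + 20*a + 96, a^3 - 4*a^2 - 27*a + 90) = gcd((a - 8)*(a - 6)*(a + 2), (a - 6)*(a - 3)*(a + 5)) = a - 6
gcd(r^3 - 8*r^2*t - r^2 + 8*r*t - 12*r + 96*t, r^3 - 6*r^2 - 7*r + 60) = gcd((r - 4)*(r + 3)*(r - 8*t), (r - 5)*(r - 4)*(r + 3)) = r^2 - r - 12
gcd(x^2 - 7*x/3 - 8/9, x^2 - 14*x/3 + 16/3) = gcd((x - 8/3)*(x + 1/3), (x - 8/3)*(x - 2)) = x - 8/3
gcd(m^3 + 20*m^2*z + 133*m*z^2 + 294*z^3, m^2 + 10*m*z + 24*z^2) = m + 6*z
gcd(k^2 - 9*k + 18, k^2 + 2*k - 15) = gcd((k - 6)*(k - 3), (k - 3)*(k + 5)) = k - 3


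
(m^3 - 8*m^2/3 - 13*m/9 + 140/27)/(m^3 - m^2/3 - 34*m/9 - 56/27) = (3*m - 5)/(3*m + 2)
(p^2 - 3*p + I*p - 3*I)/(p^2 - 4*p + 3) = (p + I)/(p - 1)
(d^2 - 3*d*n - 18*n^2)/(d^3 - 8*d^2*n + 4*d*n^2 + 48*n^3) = (d + 3*n)/(d^2 - 2*d*n - 8*n^2)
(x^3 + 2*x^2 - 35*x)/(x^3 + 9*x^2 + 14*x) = (x - 5)/(x + 2)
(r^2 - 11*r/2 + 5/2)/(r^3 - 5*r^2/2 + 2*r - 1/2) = (r - 5)/(r^2 - 2*r + 1)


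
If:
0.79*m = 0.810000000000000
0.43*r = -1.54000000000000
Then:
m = 1.03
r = -3.58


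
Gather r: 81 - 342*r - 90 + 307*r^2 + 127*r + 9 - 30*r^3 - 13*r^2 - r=-30*r^3 + 294*r^2 - 216*r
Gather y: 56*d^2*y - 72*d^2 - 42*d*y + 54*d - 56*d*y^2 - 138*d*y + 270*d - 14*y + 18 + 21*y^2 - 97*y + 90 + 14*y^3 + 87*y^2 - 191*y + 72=-72*d^2 + 324*d + 14*y^3 + y^2*(108 - 56*d) + y*(56*d^2 - 180*d - 302) + 180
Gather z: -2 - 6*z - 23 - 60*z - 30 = -66*z - 55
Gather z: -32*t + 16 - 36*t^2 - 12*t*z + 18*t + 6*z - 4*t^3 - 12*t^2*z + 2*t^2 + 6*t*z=-4*t^3 - 34*t^2 - 14*t + z*(-12*t^2 - 6*t + 6) + 16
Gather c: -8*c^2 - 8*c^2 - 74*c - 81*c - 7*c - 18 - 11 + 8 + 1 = -16*c^2 - 162*c - 20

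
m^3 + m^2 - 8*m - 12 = (m - 3)*(m + 2)^2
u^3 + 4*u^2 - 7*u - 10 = (u - 2)*(u + 1)*(u + 5)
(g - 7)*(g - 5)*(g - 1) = g^3 - 13*g^2 + 47*g - 35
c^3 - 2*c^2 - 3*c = c*(c - 3)*(c + 1)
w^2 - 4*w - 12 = (w - 6)*(w + 2)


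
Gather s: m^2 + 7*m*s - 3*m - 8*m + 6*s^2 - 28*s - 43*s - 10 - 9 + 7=m^2 - 11*m + 6*s^2 + s*(7*m - 71) - 12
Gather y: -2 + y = y - 2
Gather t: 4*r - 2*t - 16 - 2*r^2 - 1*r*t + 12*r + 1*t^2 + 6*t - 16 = -2*r^2 + 16*r + t^2 + t*(4 - r) - 32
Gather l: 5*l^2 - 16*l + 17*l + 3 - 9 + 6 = 5*l^2 + l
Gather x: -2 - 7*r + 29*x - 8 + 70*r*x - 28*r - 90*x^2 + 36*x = -35*r - 90*x^2 + x*(70*r + 65) - 10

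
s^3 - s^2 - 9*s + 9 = (s - 3)*(s - 1)*(s + 3)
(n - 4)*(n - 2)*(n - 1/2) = n^3 - 13*n^2/2 + 11*n - 4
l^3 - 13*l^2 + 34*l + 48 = (l - 8)*(l - 6)*(l + 1)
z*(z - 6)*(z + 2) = z^3 - 4*z^2 - 12*z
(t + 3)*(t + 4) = t^2 + 7*t + 12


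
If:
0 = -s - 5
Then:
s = -5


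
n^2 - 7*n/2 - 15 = (n - 6)*(n + 5/2)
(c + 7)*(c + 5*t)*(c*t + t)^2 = c^4*t^2 + 5*c^3*t^3 + 9*c^3*t^2 + 45*c^2*t^3 + 15*c^2*t^2 + 75*c*t^3 + 7*c*t^2 + 35*t^3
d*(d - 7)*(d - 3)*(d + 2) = d^4 - 8*d^3 + d^2 + 42*d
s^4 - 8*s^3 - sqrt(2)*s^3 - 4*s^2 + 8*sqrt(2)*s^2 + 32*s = s*(s - 8)*(s - 2*sqrt(2))*(s + sqrt(2))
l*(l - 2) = l^2 - 2*l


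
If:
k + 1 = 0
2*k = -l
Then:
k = -1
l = 2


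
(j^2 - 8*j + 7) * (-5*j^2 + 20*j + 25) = -5*j^4 + 60*j^3 - 170*j^2 - 60*j + 175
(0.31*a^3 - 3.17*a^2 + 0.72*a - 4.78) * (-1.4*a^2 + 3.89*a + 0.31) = -0.434*a^5 + 5.6439*a^4 - 13.2432*a^3 + 8.5101*a^2 - 18.371*a - 1.4818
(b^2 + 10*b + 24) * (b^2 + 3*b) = b^4 + 13*b^3 + 54*b^2 + 72*b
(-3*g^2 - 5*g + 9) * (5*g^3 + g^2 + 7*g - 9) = -15*g^5 - 28*g^4 + 19*g^3 + g^2 + 108*g - 81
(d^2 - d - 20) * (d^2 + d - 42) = d^4 - 63*d^2 + 22*d + 840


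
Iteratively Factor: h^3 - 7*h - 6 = (h + 2)*(h^2 - 2*h - 3) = (h + 1)*(h + 2)*(h - 3)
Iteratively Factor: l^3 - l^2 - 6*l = (l + 2)*(l^2 - 3*l) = l*(l + 2)*(l - 3)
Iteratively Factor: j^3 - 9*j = (j + 3)*(j^2 - 3*j) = j*(j + 3)*(j - 3)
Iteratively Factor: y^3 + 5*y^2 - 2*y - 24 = (y + 3)*(y^2 + 2*y - 8) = (y - 2)*(y + 3)*(y + 4)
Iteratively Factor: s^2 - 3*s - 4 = (s + 1)*(s - 4)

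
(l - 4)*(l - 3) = l^2 - 7*l + 12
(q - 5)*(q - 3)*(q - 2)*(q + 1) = q^4 - 9*q^3 + 21*q^2 + q - 30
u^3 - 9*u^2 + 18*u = u*(u - 6)*(u - 3)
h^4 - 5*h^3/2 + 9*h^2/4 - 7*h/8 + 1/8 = (h - 1)*(h - 1/2)^3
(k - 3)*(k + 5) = k^2 + 2*k - 15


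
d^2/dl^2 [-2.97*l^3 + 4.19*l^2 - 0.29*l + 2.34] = 8.38 - 17.82*l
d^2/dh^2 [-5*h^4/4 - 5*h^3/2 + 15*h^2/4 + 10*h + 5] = -15*h^2 - 15*h + 15/2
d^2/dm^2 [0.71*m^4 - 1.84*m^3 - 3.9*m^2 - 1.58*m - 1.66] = 8.52*m^2 - 11.04*m - 7.8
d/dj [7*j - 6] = 7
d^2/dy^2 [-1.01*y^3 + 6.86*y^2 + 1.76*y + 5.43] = 13.72 - 6.06*y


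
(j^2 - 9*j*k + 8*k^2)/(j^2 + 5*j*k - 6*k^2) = (j - 8*k)/(j + 6*k)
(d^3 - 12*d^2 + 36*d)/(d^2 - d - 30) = d*(d - 6)/(d + 5)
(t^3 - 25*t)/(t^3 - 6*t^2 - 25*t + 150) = t/(t - 6)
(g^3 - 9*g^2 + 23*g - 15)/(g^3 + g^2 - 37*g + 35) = (g - 3)/(g + 7)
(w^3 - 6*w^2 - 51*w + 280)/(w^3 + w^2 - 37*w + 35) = (w - 8)/(w - 1)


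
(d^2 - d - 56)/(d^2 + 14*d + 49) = (d - 8)/(d + 7)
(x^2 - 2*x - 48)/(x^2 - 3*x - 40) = (x + 6)/(x + 5)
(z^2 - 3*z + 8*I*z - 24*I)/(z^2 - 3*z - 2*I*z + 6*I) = (z + 8*I)/(z - 2*I)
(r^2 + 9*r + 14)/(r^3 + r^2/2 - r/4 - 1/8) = 8*(r^2 + 9*r + 14)/(8*r^3 + 4*r^2 - 2*r - 1)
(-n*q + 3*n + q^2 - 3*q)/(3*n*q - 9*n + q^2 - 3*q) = (-n + q)/(3*n + q)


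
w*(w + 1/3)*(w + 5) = w^3 + 16*w^2/3 + 5*w/3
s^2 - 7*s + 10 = (s - 5)*(s - 2)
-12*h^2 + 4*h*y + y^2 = (-2*h + y)*(6*h + y)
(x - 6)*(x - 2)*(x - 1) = x^3 - 9*x^2 + 20*x - 12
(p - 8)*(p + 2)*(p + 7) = p^3 + p^2 - 58*p - 112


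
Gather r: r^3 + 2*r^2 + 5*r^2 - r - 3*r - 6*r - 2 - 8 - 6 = r^3 + 7*r^2 - 10*r - 16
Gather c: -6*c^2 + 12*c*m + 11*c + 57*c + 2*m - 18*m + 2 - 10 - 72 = -6*c^2 + c*(12*m + 68) - 16*m - 80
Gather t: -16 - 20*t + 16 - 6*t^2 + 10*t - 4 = -6*t^2 - 10*t - 4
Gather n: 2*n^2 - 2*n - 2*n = 2*n^2 - 4*n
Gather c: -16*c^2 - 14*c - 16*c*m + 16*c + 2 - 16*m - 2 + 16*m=-16*c^2 + c*(2 - 16*m)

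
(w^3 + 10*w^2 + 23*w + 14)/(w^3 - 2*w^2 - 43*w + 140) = (w^2 + 3*w + 2)/(w^2 - 9*w + 20)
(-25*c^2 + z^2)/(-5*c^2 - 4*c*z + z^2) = (5*c + z)/(c + z)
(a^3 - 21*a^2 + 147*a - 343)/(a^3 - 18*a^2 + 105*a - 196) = (a - 7)/(a - 4)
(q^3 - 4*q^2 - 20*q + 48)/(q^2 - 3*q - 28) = (q^2 - 8*q + 12)/(q - 7)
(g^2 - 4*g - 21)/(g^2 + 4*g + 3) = (g - 7)/(g + 1)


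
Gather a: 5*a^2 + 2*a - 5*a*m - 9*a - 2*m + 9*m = 5*a^2 + a*(-5*m - 7) + 7*m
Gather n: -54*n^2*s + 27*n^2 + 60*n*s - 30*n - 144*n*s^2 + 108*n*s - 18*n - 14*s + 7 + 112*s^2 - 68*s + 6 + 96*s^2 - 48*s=n^2*(27 - 54*s) + n*(-144*s^2 + 168*s - 48) + 208*s^2 - 130*s + 13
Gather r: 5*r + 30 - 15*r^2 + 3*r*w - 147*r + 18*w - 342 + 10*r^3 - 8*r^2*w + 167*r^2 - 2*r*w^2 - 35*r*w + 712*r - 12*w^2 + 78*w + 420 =10*r^3 + r^2*(152 - 8*w) + r*(-2*w^2 - 32*w + 570) - 12*w^2 + 96*w + 108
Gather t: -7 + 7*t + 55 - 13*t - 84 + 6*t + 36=0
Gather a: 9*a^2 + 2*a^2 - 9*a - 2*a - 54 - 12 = 11*a^2 - 11*a - 66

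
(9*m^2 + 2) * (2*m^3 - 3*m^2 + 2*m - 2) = 18*m^5 - 27*m^4 + 22*m^3 - 24*m^2 + 4*m - 4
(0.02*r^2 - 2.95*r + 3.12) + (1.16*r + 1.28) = 0.02*r^2 - 1.79*r + 4.4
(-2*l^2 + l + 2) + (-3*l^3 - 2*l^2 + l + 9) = -3*l^3 - 4*l^2 + 2*l + 11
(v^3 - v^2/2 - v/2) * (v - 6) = v^4 - 13*v^3/2 + 5*v^2/2 + 3*v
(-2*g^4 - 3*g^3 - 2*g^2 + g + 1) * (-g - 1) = 2*g^5 + 5*g^4 + 5*g^3 + g^2 - 2*g - 1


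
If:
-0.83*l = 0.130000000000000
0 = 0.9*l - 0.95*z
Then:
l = -0.16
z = -0.15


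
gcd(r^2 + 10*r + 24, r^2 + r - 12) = r + 4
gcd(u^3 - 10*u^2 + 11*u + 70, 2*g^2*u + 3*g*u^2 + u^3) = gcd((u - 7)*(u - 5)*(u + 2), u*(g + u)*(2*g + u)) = 1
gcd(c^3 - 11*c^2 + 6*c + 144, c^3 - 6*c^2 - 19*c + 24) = c^2 - 5*c - 24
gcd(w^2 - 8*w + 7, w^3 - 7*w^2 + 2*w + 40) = 1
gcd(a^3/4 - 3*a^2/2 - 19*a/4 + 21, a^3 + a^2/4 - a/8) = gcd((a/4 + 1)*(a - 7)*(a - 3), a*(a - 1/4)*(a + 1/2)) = 1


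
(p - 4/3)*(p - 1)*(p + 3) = p^3 + 2*p^2/3 - 17*p/3 + 4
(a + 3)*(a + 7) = a^2 + 10*a + 21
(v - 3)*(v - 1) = v^2 - 4*v + 3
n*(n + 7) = n^2 + 7*n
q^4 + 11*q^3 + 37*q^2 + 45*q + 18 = (q + 1)^2*(q + 3)*(q + 6)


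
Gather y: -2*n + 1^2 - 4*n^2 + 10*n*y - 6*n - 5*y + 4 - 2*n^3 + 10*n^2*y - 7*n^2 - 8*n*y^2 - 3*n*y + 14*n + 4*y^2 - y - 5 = -2*n^3 - 11*n^2 + 6*n + y^2*(4 - 8*n) + y*(10*n^2 + 7*n - 6)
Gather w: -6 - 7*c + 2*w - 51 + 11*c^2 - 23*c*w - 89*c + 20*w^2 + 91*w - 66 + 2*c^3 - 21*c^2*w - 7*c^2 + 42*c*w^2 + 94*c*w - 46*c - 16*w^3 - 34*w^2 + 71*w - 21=2*c^3 + 4*c^2 - 142*c - 16*w^3 + w^2*(42*c - 14) + w*(-21*c^2 + 71*c + 164) - 144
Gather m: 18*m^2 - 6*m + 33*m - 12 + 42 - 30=18*m^2 + 27*m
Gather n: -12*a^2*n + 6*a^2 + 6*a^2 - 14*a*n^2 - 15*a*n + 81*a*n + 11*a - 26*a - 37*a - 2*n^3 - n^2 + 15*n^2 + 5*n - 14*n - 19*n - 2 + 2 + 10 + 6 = 12*a^2 - 52*a - 2*n^3 + n^2*(14 - 14*a) + n*(-12*a^2 + 66*a - 28) + 16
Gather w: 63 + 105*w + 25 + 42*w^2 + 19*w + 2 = 42*w^2 + 124*w + 90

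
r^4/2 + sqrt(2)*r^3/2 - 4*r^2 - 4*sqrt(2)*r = r*(r/2 + sqrt(2))*(r - 2*sqrt(2))*(r + sqrt(2))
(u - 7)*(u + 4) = u^2 - 3*u - 28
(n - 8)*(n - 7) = n^2 - 15*n + 56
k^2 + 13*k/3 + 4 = (k + 4/3)*(k + 3)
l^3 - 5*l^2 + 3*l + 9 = (l - 3)^2*(l + 1)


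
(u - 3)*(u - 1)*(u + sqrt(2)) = u^3 - 4*u^2 + sqrt(2)*u^2 - 4*sqrt(2)*u + 3*u + 3*sqrt(2)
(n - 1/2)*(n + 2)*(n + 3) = n^3 + 9*n^2/2 + 7*n/2 - 3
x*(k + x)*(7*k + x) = 7*k^2*x + 8*k*x^2 + x^3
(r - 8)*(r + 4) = r^2 - 4*r - 32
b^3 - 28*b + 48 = (b - 4)*(b - 2)*(b + 6)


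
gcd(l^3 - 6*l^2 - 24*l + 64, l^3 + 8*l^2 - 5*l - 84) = l + 4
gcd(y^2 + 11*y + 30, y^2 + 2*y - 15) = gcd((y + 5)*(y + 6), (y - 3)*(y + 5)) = y + 5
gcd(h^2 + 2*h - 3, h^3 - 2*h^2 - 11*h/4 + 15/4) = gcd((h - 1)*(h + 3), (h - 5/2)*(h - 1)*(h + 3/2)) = h - 1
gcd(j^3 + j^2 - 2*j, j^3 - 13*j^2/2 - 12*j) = j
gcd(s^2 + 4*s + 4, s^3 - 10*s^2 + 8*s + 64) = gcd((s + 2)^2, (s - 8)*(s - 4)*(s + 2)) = s + 2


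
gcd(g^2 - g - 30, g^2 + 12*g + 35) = g + 5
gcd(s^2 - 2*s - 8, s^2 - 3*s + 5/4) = 1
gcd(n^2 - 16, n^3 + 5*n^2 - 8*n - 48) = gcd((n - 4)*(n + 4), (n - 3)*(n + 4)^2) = n + 4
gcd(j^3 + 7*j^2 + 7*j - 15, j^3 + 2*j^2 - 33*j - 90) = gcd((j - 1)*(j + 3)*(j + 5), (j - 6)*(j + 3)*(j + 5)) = j^2 + 8*j + 15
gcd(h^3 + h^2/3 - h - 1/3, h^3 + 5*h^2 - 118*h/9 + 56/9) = 1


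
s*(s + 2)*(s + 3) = s^3 + 5*s^2 + 6*s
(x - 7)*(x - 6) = x^2 - 13*x + 42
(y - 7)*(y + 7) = y^2 - 49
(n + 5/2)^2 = n^2 + 5*n + 25/4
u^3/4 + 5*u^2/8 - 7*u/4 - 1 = (u/4 + 1)*(u - 2)*(u + 1/2)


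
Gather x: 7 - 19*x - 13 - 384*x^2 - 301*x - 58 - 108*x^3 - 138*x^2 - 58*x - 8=-108*x^3 - 522*x^2 - 378*x - 72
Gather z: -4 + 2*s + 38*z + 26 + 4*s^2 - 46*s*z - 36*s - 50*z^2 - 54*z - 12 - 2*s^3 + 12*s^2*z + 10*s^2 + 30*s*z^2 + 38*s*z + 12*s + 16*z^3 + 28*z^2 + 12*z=-2*s^3 + 14*s^2 - 22*s + 16*z^3 + z^2*(30*s - 22) + z*(12*s^2 - 8*s - 4) + 10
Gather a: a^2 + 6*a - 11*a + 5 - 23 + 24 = a^2 - 5*a + 6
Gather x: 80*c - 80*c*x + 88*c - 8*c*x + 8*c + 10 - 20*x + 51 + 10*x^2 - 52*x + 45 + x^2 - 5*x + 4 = 176*c + 11*x^2 + x*(-88*c - 77) + 110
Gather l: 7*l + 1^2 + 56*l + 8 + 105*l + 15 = 168*l + 24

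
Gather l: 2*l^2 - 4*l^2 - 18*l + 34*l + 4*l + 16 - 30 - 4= -2*l^2 + 20*l - 18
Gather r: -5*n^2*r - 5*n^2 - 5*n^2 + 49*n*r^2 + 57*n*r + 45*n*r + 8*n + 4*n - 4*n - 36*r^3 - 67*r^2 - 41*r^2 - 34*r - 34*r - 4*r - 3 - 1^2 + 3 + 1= -10*n^2 + 8*n - 36*r^3 + r^2*(49*n - 108) + r*(-5*n^2 + 102*n - 72)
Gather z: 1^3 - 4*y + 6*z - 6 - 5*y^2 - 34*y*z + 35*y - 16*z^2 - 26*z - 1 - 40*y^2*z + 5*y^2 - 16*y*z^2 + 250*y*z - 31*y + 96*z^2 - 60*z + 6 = z^2*(80 - 16*y) + z*(-40*y^2 + 216*y - 80)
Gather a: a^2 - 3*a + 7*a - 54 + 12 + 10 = a^2 + 4*a - 32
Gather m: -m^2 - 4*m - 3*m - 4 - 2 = -m^2 - 7*m - 6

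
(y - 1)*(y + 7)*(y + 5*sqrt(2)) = y^3 + 6*y^2 + 5*sqrt(2)*y^2 - 7*y + 30*sqrt(2)*y - 35*sqrt(2)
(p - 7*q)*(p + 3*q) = p^2 - 4*p*q - 21*q^2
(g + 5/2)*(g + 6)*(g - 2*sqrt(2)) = g^3 - 2*sqrt(2)*g^2 + 17*g^2/2 - 17*sqrt(2)*g + 15*g - 30*sqrt(2)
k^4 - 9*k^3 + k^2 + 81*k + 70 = (k - 7)*(k - 5)*(k + 1)*(k + 2)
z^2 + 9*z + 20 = (z + 4)*(z + 5)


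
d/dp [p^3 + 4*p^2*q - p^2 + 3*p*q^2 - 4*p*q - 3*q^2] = 3*p^2 + 8*p*q - 2*p + 3*q^2 - 4*q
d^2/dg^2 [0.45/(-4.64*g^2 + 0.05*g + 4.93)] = (-19.37664*g^2 + 0.2088*g + 0.45*(9.28*g - 0.05)*(18.56*g - 0.1) + 20.58768)/(-4.64*g^2 + 0.05*g + 4.93)^3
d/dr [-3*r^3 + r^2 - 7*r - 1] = -9*r^2 + 2*r - 7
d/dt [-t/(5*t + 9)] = -9/(5*t + 9)^2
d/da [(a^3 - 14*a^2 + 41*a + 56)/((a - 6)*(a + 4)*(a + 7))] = (19*a^4 - 158*a^3 - 345*a^2 + 4144*a - 4760)/(a^6 + 10*a^5 - 51*a^4 - 716*a^3 - 236*a^2 + 12768*a + 28224)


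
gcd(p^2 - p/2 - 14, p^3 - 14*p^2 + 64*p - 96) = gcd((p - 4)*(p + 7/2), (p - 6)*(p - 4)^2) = p - 4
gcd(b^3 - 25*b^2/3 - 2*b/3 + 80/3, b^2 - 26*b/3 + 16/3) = b - 8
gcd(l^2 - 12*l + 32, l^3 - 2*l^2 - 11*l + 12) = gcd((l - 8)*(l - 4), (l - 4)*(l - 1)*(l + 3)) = l - 4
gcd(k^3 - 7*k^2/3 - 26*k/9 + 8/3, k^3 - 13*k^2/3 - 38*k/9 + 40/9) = k^2 + 2*k/3 - 8/9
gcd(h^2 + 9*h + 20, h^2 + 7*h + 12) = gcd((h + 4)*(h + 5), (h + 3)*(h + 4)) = h + 4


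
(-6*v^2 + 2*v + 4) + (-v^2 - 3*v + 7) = -7*v^2 - v + 11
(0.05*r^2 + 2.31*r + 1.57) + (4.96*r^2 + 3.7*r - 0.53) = 5.01*r^2 + 6.01*r + 1.04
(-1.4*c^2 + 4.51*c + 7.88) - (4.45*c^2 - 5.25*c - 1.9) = -5.85*c^2 + 9.76*c + 9.78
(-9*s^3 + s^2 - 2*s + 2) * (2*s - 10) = -18*s^4 + 92*s^3 - 14*s^2 + 24*s - 20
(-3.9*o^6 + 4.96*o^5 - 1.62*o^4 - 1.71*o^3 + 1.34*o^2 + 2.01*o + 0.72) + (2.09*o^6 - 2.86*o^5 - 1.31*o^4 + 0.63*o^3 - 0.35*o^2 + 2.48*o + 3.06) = -1.81*o^6 + 2.1*o^5 - 2.93*o^4 - 1.08*o^3 + 0.99*o^2 + 4.49*o + 3.78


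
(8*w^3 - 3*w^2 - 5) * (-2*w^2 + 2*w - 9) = -16*w^5 + 22*w^4 - 78*w^3 + 37*w^2 - 10*w + 45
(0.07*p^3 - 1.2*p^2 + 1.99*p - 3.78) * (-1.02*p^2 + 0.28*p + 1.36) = -0.0714*p^5 + 1.2436*p^4 - 2.2706*p^3 + 2.7808*p^2 + 1.648*p - 5.1408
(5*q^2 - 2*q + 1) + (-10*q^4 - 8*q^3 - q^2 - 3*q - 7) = -10*q^4 - 8*q^3 + 4*q^2 - 5*q - 6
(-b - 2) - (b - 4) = 2 - 2*b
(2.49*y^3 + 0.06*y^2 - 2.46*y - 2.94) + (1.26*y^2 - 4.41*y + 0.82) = 2.49*y^3 + 1.32*y^2 - 6.87*y - 2.12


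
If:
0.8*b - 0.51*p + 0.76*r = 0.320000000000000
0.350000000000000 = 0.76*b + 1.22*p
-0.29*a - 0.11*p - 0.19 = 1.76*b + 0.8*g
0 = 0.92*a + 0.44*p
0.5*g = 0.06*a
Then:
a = -0.17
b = -0.09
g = -0.02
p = 0.35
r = 0.75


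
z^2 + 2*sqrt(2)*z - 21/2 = (z - 3*sqrt(2)/2)*(z + 7*sqrt(2)/2)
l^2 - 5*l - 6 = (l - 6)*(l + 1)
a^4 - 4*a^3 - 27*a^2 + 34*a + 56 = (a - 7)*(a - 2)*(a + 1)*(a + 4)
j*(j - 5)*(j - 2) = j^3 - 7*j^2 + 10*j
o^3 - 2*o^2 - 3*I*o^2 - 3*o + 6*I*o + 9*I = (o - 3)*(o + 1)*(o - 3*I)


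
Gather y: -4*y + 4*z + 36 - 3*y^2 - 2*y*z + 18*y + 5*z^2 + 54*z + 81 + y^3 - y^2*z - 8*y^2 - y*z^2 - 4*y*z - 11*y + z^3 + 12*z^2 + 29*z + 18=y^3 + y^2*(-z - 11) + y*(-z^2 - 6*z + 3) + z^3 + 17*z^2 + 87*z + 135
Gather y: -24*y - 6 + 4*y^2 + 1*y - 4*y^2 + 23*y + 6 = 0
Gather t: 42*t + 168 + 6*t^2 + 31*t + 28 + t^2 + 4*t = 7*t^2 + 77*t + 196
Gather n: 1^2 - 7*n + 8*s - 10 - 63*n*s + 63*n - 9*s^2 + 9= n*(56 - 63*s) - 9*s^2 + 8*s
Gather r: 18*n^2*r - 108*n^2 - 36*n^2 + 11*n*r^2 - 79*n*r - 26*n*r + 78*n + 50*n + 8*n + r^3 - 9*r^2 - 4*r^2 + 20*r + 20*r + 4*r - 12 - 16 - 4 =-144*n^2 + 136*n + r^3 + r^2*(11*n - 13) + r*(18*n^2 - 105*n + 44) - 32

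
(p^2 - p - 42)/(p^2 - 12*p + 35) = (p + 6)/(p - 5)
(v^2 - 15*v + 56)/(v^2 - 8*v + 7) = (v - 8)/(v - 1)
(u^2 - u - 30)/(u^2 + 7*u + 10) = (u - 6)/(u + 2)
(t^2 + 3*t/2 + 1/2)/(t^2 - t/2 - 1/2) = (t + 1)/(t - 1)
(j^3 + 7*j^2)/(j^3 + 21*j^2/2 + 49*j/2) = 2*j/(2*j + 7)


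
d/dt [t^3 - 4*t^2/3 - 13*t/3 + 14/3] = 3*t^2 - 8*t/3 - 13/3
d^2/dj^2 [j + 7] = 0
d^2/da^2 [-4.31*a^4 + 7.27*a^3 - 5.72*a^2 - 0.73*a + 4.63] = -51.72*a^2 + 43.62*a - 11.44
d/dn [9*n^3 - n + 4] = 27*n^2 - 1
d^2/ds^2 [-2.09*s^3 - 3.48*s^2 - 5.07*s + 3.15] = -12.54*s - 6.96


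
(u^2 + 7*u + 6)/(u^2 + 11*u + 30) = (u + 1)/(u + 5)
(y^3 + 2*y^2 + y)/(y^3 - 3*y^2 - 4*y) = (y + 1)/(y - 4)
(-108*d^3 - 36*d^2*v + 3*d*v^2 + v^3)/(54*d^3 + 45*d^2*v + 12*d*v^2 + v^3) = (-6*d + v)/(3*d + v)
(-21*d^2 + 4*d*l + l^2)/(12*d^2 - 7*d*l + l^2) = (-7*d - l)/(4*d - l)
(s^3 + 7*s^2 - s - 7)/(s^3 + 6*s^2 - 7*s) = (s + 1)/s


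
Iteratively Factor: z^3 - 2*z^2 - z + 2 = (z - 2)*(z^2 - 1) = (z - 2)*(z + 1)*(z - 1)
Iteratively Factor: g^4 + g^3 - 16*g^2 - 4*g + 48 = (g + 4)*(g^3 - 3*g^2 - 4*g + 12) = (g - 3)*(g + 4)*(g^2 - 4) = (g - 3)*(g + 2)*(g + 4)*(g - 2)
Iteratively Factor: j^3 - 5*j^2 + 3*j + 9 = (j - 3)*(j^2 - 2*j - 3) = (j - 3)^2*(j + 1)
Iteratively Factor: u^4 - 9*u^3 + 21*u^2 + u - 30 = (u + 1)*(u^3 - 10*u^2 + 31*u - 30) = (u - 5)*(u + 1)*(u^2 - 5*u + 6) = (u - 5)*(u - 3)*(u + 1)*(u - 2)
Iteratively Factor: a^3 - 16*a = (a + 4)*(a^2 - 4*a) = a*(a + 4)*(a - 4)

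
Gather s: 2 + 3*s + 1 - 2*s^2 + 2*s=-2*s^2 + 5*s + 3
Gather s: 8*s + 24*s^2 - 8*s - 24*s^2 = 0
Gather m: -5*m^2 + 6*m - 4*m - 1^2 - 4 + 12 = -5*m^2 + 2*m + 7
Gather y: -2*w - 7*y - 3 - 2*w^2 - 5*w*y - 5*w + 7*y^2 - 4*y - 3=-2*w^2 - 7*w + 7*y^2 + y*(-5*w - 11) - 6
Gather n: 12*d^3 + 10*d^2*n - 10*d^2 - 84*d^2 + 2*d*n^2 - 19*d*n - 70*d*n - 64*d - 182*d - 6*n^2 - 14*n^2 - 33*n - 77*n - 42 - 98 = 12*d^3 - 94*d^2 - 246*d + n^2*(2*d - 20) + n*(10*d^2 - 89*d - 110) - 140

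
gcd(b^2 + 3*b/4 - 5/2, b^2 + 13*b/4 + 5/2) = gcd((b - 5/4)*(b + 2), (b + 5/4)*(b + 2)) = b + 2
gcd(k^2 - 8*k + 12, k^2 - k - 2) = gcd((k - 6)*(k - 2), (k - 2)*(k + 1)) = k - 2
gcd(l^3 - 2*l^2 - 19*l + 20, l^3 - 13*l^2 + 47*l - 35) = l^2 - 6*l + 5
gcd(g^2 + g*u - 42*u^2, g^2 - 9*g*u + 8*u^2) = 1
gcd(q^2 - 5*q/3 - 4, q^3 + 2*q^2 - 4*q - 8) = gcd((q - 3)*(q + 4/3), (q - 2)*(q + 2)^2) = 1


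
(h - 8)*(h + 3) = h^2 - 5*h - 24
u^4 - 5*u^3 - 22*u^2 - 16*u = u*(u - 8)*(u + 1)*(u + 2)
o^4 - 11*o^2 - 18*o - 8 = (o - 4)*(o + 1)^2*(o + 2)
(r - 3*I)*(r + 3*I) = r^2 + 9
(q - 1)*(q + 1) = q^2 - 1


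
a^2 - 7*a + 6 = (a - 6)*(a - 1)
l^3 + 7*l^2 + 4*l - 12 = (l - 1)*(l + 2)*(l + 6)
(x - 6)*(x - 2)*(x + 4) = x^3 - 4*x^2 - 20*x + 48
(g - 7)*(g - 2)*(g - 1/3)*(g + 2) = g^4 - 22*g^3/3 - 5*g^2/3 + 88*g/3 - 28/3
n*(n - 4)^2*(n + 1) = n^4 - 7*n^3 + 8*n^2 + 16*n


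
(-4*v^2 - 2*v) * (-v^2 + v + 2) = 4*v^4 - 2*v^3 - 10*v^2 - 4*v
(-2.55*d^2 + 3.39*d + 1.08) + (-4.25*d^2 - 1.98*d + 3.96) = -6.8*d^2 + 1.41*d + 5.04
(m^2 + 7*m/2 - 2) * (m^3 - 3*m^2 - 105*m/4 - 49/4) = m^5 + m^4/2 - 155*m^3/4 - 785*m^2/8 + 77*m/8 + 49/2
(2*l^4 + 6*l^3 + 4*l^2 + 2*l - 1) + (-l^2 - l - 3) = 2*l^4 + 6*l^3 + 3*l^2 + l - 4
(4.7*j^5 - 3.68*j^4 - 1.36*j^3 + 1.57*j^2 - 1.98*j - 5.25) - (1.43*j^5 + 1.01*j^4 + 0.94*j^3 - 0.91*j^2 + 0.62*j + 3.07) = 3.27*j^5 - 4.69*j^4 - 2.3*j^3 + 2.48*j^2 - 2.6*j - 8.32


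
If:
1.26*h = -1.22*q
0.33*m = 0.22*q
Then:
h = -0.968253968253968*q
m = 0.666666666666667*q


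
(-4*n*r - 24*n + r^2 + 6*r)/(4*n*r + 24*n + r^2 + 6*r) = (-4*n + r)/(4*n + r)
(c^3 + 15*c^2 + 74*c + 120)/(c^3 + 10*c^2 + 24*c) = (c + 5)/c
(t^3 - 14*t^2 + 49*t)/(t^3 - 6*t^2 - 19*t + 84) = t*(t - 7)/(t^2 + t - 12)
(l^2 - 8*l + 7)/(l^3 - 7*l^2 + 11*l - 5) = (l - 7)/(l^2 - 6*l + 5)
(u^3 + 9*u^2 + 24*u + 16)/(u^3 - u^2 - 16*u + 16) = (u^2 + 5*u + 4)/(u^2 - 5*u + 4)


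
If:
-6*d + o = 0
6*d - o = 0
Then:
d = o/6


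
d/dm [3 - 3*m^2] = -6*m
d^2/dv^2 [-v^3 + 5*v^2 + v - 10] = 10 - 6*v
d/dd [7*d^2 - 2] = 14*d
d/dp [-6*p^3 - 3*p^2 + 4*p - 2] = -18*p^2 - 6*p + 4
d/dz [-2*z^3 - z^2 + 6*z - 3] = -6*z^2 - 2*z + 6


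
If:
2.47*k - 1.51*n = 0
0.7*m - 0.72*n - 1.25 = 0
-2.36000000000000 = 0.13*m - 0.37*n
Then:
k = 6.71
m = 13.07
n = 10.97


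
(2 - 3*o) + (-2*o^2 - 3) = -2*o^2 - 3*o - 1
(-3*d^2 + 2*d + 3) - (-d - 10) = -3*d^2 + 3*d + 13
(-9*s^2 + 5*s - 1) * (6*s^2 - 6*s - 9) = -54*s^4 + 84*s^3 + 45*s^2 - 39*s + 9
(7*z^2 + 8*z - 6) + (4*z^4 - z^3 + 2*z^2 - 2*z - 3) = 4*z^4 - z^3 + 9*z^2 + 6*z - 9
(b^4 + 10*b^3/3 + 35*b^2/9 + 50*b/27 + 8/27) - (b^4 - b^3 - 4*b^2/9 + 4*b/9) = 13*b^3/3 + 13*b^2/3 + 38*b/27 + 8/27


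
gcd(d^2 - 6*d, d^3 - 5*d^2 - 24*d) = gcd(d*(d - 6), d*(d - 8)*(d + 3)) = d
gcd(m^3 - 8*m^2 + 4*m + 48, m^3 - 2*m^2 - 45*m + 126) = m - 6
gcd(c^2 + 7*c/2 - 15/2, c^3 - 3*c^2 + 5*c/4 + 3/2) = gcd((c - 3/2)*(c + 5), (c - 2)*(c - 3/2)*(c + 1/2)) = c - 3/2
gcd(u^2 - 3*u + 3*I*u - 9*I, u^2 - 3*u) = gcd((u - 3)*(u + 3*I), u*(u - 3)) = u - 3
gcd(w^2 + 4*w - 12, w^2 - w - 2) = w - 2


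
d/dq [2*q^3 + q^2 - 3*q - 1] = 6*q^2 + 2*q - 3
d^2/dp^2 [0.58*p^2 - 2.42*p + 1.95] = 1.16000000000000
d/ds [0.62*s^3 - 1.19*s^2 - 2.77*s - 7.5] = 1.86*s^2 - 2.38*s - 2.77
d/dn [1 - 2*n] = -2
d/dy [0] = 0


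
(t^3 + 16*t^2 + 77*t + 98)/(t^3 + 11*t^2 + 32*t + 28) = (t + 7)/(t + 2)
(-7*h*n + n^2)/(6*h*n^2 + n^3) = (-7*h + n)/(n*(6*h + n))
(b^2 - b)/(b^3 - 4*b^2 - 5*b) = (1 - b)/(-b^2 + 4*b + 5)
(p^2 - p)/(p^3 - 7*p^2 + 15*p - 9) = p/(p^2 - 6*p + 9)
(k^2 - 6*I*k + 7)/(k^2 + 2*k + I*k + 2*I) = (k - 7*I)/(k + 2)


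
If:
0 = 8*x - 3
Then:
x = 3/8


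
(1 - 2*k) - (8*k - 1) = 2 - 10*k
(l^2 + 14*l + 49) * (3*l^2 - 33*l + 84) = 3*l^4 + 9*l^3 - 231*l^2 - 441*l + 4116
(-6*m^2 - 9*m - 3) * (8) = -48*m^2 - 72*m - 24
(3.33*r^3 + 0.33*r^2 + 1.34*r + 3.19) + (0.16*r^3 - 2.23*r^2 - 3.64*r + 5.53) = 3.49*r^3 - 1.9*r^2 - 2.3*r + 8.72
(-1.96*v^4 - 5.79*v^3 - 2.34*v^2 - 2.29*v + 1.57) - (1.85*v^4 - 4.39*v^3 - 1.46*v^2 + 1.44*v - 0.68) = -3.81*v^4 - 1.4*v^3 - 0.88*v^2 - 3.73*v + 2.25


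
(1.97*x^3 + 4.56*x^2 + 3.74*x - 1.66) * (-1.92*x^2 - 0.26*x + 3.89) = -3.7824*x^5 - 9.2674*x^4 - 0.7031*x^3 + 19.9532*x^2 + 14.9802*x - 6.4574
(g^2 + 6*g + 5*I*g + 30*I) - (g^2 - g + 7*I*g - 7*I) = 7*g - 2*I*g + 37*I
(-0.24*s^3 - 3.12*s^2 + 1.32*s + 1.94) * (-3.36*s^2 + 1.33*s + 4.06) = 0.8064*s^5 + 10.164*s^4 - 9.5592*s^3 - 17.43*s^2 + 7.9394*s + 7.8764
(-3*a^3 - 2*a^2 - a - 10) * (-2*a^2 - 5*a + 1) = 6*a^5 + 19*a^4 + 9*a^3 + 23*a^2 + 49*a - 10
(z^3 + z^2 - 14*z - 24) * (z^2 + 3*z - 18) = z^5 + 4*z^4 - 29*z^3 - 84*z^2 + 180*z + 432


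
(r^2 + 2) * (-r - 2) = -r^3 - 2*r^2 - 2*r - 4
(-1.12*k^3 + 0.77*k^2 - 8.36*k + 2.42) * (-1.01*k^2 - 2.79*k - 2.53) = 1.1312*k^5 + 2.3471*k^4 + 9.1289*k^3 + 18.9321*k^2 + 14.399*k - 6.1226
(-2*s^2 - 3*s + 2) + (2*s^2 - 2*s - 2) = -5*s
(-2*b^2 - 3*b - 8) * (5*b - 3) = -10*b^3 - 9*b^2 - 31*b + 24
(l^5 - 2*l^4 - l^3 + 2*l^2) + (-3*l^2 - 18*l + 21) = l^5 - 2*l^4 - l^3 - l^2 - 18*l + 21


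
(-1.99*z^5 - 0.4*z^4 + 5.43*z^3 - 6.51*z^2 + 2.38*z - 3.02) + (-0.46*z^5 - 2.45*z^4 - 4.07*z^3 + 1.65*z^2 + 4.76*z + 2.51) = -2.45*z^5 - 2.85*z^4 + 1.36*z^3 - 4.86*z^2 + 7.14*z - 0.51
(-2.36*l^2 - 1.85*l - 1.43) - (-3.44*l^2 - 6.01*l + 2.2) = 1.08*l^2 + 4.16*l - 3.63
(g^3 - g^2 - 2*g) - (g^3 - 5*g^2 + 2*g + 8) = 4*g^2 - 4*g - 8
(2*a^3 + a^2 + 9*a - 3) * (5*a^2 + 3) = 10*a^5 + 5*a^4 + 51*a^3 - 12*a^2 + 27*a - 9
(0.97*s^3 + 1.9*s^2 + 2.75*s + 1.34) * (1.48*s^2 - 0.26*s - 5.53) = 1.4356*s^5 + 2.5598*s^4 - 1.7881*s^3 - 9.2388*s^2 - 15.5559*s - 7.4102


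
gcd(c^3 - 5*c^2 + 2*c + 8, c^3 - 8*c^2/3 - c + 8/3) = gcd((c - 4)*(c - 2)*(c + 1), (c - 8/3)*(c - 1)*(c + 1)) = c + 1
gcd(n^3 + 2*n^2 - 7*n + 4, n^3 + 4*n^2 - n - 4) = n^2 + 3*n - 4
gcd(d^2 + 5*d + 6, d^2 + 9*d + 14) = d + 2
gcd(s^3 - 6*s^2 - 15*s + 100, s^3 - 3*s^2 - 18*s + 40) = s^2 - s - 20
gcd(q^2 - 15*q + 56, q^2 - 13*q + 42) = q - 7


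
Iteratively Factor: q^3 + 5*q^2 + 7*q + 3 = (q + 1)*(q^2 + 4*q + 3) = (q + 1)^2*(q + 3)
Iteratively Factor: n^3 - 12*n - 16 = (n - 4)*(n^2 + 4*n + 4) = (n - 4)*(n + 2)*(n + 2)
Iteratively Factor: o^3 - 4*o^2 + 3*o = (o - 1)*(o^2 - 3*o) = (o - 3)*(o - 1)*(o)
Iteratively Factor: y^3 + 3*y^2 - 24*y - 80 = (y - 5)*(y^2 + 8*y + 16) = (y - 5)*(y + 4)*(y + 4)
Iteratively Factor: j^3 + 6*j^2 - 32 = (j + 4)*(j^2 + 2*j - 8) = (j - 2)*(j + 4)*(j + 4)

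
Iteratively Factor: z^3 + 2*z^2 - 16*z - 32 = (z + 2)*(z^2 - 16) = (z + 2)*(z + 4)*(z - 4)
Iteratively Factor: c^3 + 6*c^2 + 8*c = (c + 2)*(c^2 + 4*c) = (c + 2)*(c + 4)*(c)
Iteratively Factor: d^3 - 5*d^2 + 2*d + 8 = (d - 4)*(d^2 - d - 2) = (d - 4)*(d + 1)*(d - 2)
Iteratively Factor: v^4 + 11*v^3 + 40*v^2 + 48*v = (v + 3)*(v^3 + 8*v^2 + 16*v) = (v + 3)*(v + 4)*(v^2 + 4*v) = (v + 3)*(v + 4)^2*(v)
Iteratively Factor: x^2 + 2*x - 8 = (x - 2)*(x + 4)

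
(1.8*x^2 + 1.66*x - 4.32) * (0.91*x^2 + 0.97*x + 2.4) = 1.638*x^4 + 3.2566*x^3 + 1.999*x^2 - 0.206400000000001*x - 10.368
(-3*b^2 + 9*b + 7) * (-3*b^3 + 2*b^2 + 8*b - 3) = 9*b^5 - 33*b^4 - 27*b^3 + 95*b^2 + 29*b - 21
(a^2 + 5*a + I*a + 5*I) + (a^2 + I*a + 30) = 2*a^2 + 5*a + 2*I*a + 30 + 5*I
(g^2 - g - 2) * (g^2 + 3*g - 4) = g^4 + 2*g^3 - 9*g^2 - 2*g + 8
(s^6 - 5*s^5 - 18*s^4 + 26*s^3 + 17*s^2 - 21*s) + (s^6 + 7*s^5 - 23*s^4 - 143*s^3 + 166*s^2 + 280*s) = 2*s^6 + 2*s^5 - 41*s^4 - 117*s^3 + 183*s^2 + 259*s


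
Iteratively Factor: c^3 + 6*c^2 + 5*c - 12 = (c + 4)*(c^2 + 2*c - 3) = (c - 1)*(c + 4)*(c + 3)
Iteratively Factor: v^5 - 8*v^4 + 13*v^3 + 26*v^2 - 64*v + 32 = (v - 4)*(v^4 - 4*v^3 - 3*v^2 + 14*v - 8) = (v - 4)*(v - 1)*(v^3 - 3*v^2 - 6*v + 8) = (v - 4)^2*(v - 1)*(v^2 + v - 2) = (v - 4)^2*(v - 1)*(v + 2)*(v - 1)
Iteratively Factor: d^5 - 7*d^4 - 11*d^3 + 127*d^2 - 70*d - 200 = (d - 2)*(d^4 - 5*d^3 - 21*d^2 + 85*d + 100) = (d - 2)*(d + 4)*(d^3 - 9*d^2 + 15*d + 25) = (d - 5)*(d - 2)*(d + 4)*(d^2 - 4*d - 5) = (d - 5)^2*(d - 2)*(d + 4)*(d + 1)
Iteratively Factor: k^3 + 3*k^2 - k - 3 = (k + 1)*(k^2 + 2*k - 3) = (k + 1)*(k + 3)*(k - 1)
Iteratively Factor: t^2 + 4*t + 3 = (t + 1)*(t + 3)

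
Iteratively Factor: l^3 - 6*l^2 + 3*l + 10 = (l + 1)*(l^2 - 7*l + 10) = (l - 5)*(l + 1)*(l - 2)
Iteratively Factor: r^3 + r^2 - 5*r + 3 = (r - 1)*(r^2 + 2*r - 3) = (r - 1)^2*(r + 3)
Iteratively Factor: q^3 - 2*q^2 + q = (q)*(q^2 - 2*q + 1) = q*(q - 1)*(q - 1)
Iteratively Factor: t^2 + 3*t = (t + 3)*(t)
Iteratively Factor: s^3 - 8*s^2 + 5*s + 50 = (s - 5)*(s^2 - 3*s - 10) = (s - 5)*(s + 2)*(s - 5)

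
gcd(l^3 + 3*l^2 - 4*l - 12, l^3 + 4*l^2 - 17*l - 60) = l + 3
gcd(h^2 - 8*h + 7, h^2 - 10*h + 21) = h - 7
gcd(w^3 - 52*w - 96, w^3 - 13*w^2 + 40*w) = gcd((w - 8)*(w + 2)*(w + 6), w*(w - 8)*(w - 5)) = w - 8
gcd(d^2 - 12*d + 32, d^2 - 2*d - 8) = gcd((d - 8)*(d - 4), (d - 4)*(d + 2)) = d - 4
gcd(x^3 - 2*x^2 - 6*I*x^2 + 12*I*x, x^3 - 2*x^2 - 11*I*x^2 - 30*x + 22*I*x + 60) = x^2 + x*(-2 - 6*I) + 12*I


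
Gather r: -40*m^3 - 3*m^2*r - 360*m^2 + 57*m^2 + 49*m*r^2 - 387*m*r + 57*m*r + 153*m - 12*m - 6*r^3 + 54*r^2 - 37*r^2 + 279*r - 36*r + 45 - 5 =-40*m^3 - 303*m^2 + 141*m - 6*r^3 + r^2*(49*m + 17) + r*(-3*m^2 - 330*m + 243) + 40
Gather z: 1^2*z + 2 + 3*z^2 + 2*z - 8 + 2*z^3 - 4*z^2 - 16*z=2*z^3 - z^2 - 13*z - 6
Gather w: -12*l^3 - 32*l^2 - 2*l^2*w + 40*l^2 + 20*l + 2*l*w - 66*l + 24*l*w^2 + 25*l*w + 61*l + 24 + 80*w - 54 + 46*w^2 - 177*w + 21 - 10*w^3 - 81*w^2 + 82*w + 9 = -12*l^3 + 8*l^2 + 15*l - 10*w^3 + w^2*(24*l - 35) + w*(-2*l^2 + 27*l - 15)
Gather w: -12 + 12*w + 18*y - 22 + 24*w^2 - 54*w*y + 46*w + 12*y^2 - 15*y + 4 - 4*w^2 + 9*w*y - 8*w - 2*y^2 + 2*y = 20*w^2 + w*(50 - 45*y) + 10*y^2 + 5*y - 30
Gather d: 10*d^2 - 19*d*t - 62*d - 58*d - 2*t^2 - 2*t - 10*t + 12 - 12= 10*d^2 + d*(-19*t - 120) - 2*t^2 - 12*t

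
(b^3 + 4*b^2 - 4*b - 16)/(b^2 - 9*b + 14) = (b^2 + 6*b + 8)/(b - 7)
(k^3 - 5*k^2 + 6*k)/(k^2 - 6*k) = (k^2 - 5*k + 6)/(k - 6)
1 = 1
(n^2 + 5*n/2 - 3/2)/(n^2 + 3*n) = (n - 1/2)/n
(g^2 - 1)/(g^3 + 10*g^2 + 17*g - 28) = (g + 1)/(g^2 + 11*g + 28)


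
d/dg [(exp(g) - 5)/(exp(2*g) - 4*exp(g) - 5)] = -exp(g)/(exp(2*g) + 2*exp(g) + 1)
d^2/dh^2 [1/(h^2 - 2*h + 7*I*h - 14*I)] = 2*(-h^2 + 2*h - 7*I*h + (2*h - 2 + 7*I)^2 + 14*I)/(h^2 - 2*h + 7*I*h - 14*I)^3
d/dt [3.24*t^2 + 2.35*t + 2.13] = 6.48*t + 2.35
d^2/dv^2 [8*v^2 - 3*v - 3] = 16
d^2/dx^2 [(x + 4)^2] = 2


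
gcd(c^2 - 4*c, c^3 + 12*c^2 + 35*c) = c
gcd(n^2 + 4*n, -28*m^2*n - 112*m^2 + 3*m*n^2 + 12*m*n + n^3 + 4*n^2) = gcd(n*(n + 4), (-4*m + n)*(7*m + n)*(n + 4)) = n + 4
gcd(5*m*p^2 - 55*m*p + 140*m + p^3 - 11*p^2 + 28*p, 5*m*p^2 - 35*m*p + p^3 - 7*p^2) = 5*m*p - 35*m + p^2 - 7*p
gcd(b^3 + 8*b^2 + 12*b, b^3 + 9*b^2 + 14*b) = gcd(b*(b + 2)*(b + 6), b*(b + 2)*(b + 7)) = b^2 + 2*b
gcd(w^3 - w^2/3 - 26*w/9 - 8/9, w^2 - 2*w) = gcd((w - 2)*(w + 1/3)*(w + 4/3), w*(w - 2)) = w - 2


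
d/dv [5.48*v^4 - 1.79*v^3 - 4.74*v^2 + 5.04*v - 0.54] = 21.92*v^3 - 5.37*v^2 - 9.48*v + 5.04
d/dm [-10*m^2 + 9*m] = 9 - 20*m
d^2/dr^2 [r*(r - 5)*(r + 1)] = 6*r - 8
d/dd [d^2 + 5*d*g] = 2*d + 5*g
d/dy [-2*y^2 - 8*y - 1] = -4*y - 8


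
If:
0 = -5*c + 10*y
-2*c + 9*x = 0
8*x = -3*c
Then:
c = 0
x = 0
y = 0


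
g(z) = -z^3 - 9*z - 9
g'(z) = -3*z^2 - 9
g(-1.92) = 15.36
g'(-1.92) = -20.06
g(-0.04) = -8.64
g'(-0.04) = -9.00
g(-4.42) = 117.13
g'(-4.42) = -67.61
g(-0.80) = -1.29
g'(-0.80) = -10.92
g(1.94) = -33.76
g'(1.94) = -20.29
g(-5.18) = 176.61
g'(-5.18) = -89.50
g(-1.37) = 5.90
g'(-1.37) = -14.63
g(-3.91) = 85.97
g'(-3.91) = -54.86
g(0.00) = -9.00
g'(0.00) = -9.00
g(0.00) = -9.00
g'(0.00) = -9.00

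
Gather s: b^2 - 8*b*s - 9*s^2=b^2 - 8*b*s - 9*s^2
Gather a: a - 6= a - 6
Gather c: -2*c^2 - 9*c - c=-2*c^2 - 10*c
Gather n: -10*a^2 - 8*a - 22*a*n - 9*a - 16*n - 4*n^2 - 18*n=-10*a^2 - 17*a - 4*n^2 + n*(-22*a - 34)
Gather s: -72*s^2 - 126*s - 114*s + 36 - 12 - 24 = -72*s^2 - 240*s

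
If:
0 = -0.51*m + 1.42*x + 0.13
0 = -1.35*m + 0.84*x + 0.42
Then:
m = 0.33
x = 0.03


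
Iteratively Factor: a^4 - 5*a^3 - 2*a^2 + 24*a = (a - 3)*(a^3 - 2*a^2 - 8*a) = a*(a - 3)*(a^2 - 2*a - 8) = a*(a - 4)*(a - 3)*(a + 2)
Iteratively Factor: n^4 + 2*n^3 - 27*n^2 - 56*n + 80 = (n - 5)*(n^3 + 7*n^2 + 8*n - 16) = (n - 5)*(n + 4)*(n^2 + 3*n - 4) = (n - 5)*(n + 4)^2*(n - 1)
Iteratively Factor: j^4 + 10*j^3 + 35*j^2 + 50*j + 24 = (j + 3)*(j^3 + 7*j^2 + 14*j + 8) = (j + 2)*(j + 3)*(j^2 + 5*j + 4) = (j + 2)*(j + 3)*(j + 4)*(j + 1)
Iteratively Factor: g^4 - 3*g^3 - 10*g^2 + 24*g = (g + 3)*(g^3 - 6*g^2 + 8*g) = g*(g + 3)*(g^2 - 6*g + 8) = g*(g - 2)*(g + 3)*(g - 4)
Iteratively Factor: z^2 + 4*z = (z)*(z + 4)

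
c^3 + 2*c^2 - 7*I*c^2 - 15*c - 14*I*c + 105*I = (c - 3)*(c + 5)*(c - 7*I)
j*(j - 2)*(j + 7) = j^3 + 5*j^2 - 14*j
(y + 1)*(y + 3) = y^2 + 4*y + 3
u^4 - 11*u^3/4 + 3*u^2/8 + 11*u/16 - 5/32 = (u - 5/2)*(u - 1/2)*(u - 1/4)*(u + 1/2)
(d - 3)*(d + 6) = d^2 + 3*d - 18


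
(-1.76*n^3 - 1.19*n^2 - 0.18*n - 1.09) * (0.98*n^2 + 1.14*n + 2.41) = -1.7248*n^5 - 3.1726*n^4 - 5.7746*n^3 - 4.1413*n^2 - 1.6764*n - 2.6269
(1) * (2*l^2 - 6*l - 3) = 2*l^2 - 6*l - 3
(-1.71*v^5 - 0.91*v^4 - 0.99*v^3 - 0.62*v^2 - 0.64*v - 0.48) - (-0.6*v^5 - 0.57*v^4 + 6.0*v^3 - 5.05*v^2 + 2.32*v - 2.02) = -1.11*v^5 - 0.34*v^4 - 6.99*v^3 + 4.43*v^2 - 2.96*v + 1.54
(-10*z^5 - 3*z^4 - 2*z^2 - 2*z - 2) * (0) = 0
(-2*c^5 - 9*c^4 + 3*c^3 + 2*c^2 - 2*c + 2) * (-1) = 2*c^5 + 9*c^4 - 3*c^3 - 2*c^2 + 2*c - 2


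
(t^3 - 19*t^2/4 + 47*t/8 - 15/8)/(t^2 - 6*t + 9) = (8*t^2 - 14*t + 5)/(8*(t - 3))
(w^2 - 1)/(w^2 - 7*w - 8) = (w - 1)/(w - 8)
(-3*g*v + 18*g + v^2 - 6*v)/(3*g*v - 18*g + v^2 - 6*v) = (-3*g + v)/(3*g + v)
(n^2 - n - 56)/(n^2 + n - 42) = (n - 8)/(n - 6)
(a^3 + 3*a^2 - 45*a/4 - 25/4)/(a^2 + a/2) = a + 5/2 - 25/(2*a)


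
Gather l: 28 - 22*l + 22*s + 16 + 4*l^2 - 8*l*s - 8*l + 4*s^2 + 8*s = 4*l^2 + l*(-8*s - 30) + 4*s^2 + 30*s + 44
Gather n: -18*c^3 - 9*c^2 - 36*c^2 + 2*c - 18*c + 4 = -18*c^3 - 45*c^2 - 16*c + 4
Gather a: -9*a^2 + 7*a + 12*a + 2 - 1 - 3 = -9*a^2 + 19*a - 2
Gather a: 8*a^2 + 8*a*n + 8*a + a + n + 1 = 8*a^2 + a*(8*n + 9) + n + 1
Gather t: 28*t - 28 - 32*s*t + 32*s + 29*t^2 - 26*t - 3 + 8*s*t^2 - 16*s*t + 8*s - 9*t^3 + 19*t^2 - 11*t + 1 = 40*s - 9*t^3 + t^2*(8*s + 48) + t*(-48*s - 9) - 30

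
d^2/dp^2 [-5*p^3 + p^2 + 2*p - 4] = 2 - 30*p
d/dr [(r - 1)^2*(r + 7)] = (r - 1)*(3*r + 13)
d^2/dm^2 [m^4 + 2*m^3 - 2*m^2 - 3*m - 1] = 12*m^2 + 12*m - 4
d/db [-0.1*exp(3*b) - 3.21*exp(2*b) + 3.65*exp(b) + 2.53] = (-0.3*exp(2*b) - 6.42*exp(b) + 3.65)*exp(b)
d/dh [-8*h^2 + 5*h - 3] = 5 - 16*h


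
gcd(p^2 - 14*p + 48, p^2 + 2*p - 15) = 1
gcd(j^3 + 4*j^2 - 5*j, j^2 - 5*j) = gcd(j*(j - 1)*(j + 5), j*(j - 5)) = j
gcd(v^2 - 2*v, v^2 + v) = v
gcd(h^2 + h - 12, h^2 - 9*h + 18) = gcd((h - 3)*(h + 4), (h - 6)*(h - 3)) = h - 3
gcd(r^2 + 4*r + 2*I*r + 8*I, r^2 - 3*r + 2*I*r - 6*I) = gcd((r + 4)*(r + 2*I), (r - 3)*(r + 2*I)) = r + 2*I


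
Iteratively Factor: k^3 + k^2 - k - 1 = (k - 1)*(k^2 + 2*k + 1) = (k - 1)*(k + 1)*(k + 1)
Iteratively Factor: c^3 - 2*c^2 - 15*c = (c)*(c^2 - 2*c - 15) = c*(c + 3)*(c - 5)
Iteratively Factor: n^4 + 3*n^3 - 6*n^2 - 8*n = (n - 2)*(n^3 + 5*n^2 + 4*n) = (n - 2)*(n + 4)*(n^2 + n) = (n - 2)*(n + 1)*(n + 4)*(n)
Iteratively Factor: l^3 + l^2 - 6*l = (l - 2)*(l^2 + 3*l) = l*(l - 2)*(l + 3)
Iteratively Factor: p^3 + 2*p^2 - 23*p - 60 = (p + 3)*(p^2 - p - 20) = (p - 5)*(p + 3)*(p + 4)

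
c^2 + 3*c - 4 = (c - 1)*(c + 4)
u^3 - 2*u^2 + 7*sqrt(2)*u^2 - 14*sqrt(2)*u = u*(u - 2)*(u + 7*sqrt(2))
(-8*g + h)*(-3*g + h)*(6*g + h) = 144*g^3 - 42*g^2*h - 5*g*h^2 + h^3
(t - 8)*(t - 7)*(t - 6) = t^3 - 21*t^2 + 146*t - 336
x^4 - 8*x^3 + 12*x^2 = x^2*(x - 6)*(x - 2)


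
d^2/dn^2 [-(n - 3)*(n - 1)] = -2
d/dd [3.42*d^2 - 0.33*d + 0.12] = 6.84*d - 0.33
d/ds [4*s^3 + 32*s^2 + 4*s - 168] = 12*s^2 + 64*s + 4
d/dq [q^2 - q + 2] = 2*q - 1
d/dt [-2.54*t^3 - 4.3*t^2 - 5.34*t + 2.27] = -7.62*t^2 - 8.6*t - 5.34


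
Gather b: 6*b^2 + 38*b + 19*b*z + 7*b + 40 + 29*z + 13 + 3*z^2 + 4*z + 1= 6*b^2 + b*(19*z + 45) + 3*z^2 + 33*z + 54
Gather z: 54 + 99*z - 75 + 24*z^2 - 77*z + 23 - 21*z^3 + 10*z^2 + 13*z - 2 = -21*z^3 + 34*z^2 + 35*z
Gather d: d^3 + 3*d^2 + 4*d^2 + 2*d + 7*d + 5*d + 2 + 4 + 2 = d^3 + 7*d^2 + 14*d + 8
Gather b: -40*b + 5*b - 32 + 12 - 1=-35*b - 21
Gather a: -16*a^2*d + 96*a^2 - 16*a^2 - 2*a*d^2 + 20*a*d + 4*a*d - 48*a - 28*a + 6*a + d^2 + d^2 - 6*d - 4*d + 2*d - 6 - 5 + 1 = a^2*(80 - 16*d) + a*(-2*d^2 + 24*d - 70) + 2*d^2 - 8*d - 10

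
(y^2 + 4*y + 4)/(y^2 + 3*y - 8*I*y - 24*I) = (y^2 + 4*y + 4)/(y^2 + y*(3 - 8*I) - 24*I)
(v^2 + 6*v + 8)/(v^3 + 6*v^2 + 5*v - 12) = (v + 2)/(v^2 + 2*v - 3)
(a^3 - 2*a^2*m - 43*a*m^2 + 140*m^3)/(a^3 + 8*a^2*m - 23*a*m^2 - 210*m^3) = (a - 4*m)/(a + 6*m)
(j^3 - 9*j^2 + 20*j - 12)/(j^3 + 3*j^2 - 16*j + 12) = (j - 6)/(j + 6)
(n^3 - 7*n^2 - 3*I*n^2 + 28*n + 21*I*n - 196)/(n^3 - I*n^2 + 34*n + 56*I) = (n - 7)/(n + 2*I)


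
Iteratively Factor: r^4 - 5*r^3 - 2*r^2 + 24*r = (r + 2)*(r^3 - 7*r^2 + 12*r) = (r - 4)*(r + 2)*(r^2 - 3*r) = r*(r - 4)*(r + 2)*(r - 3)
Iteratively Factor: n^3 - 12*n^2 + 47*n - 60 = (n - 5)*(n^2 - 7*n + 12) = (n - 5)*(n - 4)*(n - 3)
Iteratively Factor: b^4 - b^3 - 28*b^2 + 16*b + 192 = (b - 4)*(b^3 + 3*b^2 - 16*b - 48) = (b - 4)*(b + 4)*(b^2 - b - 12) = (b - 4)*(b + 3)*(b + 4)*(b - 4)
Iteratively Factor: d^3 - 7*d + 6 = (d - 2)*(d^2 + 2*d - 3) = (d - 2)*(d + 3)*(d - 1)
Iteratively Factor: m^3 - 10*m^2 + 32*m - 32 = (m - 4)*(m^2 - 6*m + 8) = (m - 4)^2*(m - 2)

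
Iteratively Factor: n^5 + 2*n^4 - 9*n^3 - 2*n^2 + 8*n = (n + 1)*(n^4 + n^3 - 10*n^2 + 8*n) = (n - 2)*(n + 1)*(n^3 + 3*n^2 - 4*n) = n*(n - 2)*(n + 1)*(n^2 + 3*n - 4) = n*(n - 2)*(n + 1)*(n + 4)*(n - 1)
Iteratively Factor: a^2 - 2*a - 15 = (a + 3)*(a - 5)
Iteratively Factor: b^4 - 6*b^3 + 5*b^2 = (b)*(b^3 - 6*b^2 + 5*b) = b^2*(b^2 - 6*b + 5) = b^2*(b - 1)*(b - 5)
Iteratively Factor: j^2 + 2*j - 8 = (j - 2)*(j + 4)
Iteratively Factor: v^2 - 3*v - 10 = (v - 5)*(v + 2)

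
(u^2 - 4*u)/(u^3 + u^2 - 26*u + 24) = u/(u^2 + 5*u - 6)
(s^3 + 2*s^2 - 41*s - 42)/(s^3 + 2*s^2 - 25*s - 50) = (s^3 + 2*s^2 - 41*s - 42)/(s^3 + 2*s^2 - 25*s - 50)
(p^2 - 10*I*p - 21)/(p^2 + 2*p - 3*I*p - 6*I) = (p - 7*I)/(p + 2)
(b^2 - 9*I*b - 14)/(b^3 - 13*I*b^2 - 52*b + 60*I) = (b - 7*I)/(b^2 - 11*I*b - 30)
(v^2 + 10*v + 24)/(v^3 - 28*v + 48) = (v + 4)/(v^2 - 6*v + 8)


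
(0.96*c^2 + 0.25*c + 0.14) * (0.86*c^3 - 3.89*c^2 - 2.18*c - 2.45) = 0.8256*c^5 - 3.5194*c^4 - 2.9449*c^3 - 3.4416*c^2 - 0.9177*c - 0.343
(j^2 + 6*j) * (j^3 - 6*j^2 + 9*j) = j^5 - 27*j^3 + 54*j^2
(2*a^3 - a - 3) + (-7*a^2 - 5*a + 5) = 2*a^3 - 7*a^2 - 6*a + 2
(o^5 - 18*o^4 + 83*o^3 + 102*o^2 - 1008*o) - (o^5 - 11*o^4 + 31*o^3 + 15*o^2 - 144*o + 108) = -7*o^4 + 52*o^3 + 87*o^2 - 864*o - 108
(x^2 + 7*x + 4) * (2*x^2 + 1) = 2*x^4 + 14*x^3 + 9*x^2 + 7*x + 4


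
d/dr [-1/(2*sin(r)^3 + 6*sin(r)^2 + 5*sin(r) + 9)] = (6*sin(r)^2 + 12*sin(r) + 5)*cos(r)/(2*sin(r)^3 + 6*sin(r)^2 + 5*sin(r) + 9)^2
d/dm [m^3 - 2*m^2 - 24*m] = 3*m^2 - 4*m - 24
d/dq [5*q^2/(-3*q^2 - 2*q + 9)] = 10*q*(9 - q)/(9*q^4 + 12*q^3 - 50*q^2 - 36*q + 81)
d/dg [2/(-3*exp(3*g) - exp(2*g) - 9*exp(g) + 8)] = (18*exp(2*g) + 4*exp(g) + 18)*exp(g)/(3*exp(3*g) + exp(2*g) + 9*exp(g) - 8)^2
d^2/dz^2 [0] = 0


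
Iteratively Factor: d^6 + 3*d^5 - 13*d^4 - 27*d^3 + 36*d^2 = (d + 4)*(d^5 - d^4 - 9*d^3 + 9*d^2) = d*(d + 4)*(d^4 - d^3 - 9*d^2 + 9*d) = d*(d - 3)*(d + 4)*(d^3 + 2*d^2 - 3*d) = d*(d - 3)*(d - 1)*(d + 4)*(d^2 + 3*d) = d^2*(d - 3)*(d - 1)*(d + 4)*(d + 3)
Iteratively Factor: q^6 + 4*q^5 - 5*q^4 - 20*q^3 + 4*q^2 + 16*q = (q + 1)*(q^5 + 3*q^4 - 8*q^3 - 12*q^2 + 16*q) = (q - 2)*(q + 1)*(q^4 + 5*q^3 + 2*q^2 - 8*q) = q*(q - 2)*(q + 1)*(q^3 + 5*q^2 + 2*q - 8) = q*(q - 2)*(q + 1)*(q + 2)*(q^2 + 3*q - 4) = q*(q - 2)*(q + 1)*(q + 2)*(q + 4)*(q - 1)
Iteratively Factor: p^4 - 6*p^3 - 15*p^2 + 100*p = (p)*(p^3 - 6*p^2 - 15*p + 100) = p*(p + 4)*(p^2 - 10*p + 25) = p*(p - 5)*(p + 4)*(p - 5)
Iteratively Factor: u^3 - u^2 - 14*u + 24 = (u + 4)*(u^2 - 5*u + 6) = (u - 2)*(u + 4)*(u - 3)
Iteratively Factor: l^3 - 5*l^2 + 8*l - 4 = (l - 1)*(l^2 - 4*l + 4) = (l - 2)*(l - 1)*(l - 2)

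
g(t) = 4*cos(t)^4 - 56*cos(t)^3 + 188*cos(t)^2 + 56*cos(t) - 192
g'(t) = -16*sin(t)*cos(t)^3 + 168*sin(t)*cos(t)^2 - 376*sin(t)*cos(t) - 56*sin(t)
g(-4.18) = -164.40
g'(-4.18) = 155.29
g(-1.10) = -132.97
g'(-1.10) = 172.43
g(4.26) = -175.73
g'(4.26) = -127.53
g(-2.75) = -36.01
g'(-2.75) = -170.87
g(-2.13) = -160.12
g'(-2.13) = -163.72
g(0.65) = -54.92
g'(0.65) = -155.49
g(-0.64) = -53.37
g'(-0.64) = 153.93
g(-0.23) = -7.34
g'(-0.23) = 63.29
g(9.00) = -41.84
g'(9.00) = 180.57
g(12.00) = -42.49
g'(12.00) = 141.26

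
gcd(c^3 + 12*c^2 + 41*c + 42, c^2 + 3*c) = c + 3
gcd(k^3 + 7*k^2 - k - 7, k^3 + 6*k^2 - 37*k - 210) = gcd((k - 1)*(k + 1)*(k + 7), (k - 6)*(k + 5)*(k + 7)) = k + 7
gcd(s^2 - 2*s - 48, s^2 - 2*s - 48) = s^2 - 2*s - 48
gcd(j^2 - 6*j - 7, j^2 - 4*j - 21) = j - 7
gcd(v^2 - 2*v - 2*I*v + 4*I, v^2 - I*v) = 1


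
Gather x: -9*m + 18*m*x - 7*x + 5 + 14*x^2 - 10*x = -9*m + 14*x^2 + x*(18*m - 17) + 5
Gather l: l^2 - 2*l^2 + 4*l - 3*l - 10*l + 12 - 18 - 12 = -l^2 - 9*l - 18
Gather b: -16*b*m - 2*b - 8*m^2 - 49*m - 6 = b*(-16*m - 2) - 8*m^2 - 49*m - 6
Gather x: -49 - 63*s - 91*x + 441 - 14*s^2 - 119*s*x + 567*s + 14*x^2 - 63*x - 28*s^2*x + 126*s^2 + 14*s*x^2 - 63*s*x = 112*s^2 + 504*s + x^2*(14*s + 14) + x*(-28*s^2 - 182*s - 154) + 392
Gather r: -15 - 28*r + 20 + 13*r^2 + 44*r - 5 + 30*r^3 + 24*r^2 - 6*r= 30*r^3 + 37*r^2 + 10*r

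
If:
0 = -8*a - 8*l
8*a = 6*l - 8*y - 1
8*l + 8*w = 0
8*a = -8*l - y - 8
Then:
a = 9/2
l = -9/2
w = 9/2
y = -8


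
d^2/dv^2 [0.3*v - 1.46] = 0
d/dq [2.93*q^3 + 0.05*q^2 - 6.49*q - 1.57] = 8.79*q^2 + 0.1*q - 6.49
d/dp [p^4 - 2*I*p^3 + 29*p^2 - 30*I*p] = 4*p^3 - 6*I*p^2 + 58*p - 30*I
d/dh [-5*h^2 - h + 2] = -10*h - 1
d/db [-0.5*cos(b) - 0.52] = 0.5*sin(b)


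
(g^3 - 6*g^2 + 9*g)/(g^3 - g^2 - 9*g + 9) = g*(g - 3)/(g^2 + 2*g - 3)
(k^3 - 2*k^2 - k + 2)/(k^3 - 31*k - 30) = (k^2 - 3*k + 2)/(k^2 - k - 30)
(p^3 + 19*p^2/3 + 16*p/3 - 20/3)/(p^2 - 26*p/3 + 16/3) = (p^2 + 7*p + 10)/(p - 8)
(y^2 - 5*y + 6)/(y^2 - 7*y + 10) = (y - 3)/(y - 5)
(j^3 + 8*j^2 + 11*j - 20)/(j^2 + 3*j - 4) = j + 5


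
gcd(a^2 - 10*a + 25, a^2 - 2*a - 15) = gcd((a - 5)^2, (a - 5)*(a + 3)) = a - 5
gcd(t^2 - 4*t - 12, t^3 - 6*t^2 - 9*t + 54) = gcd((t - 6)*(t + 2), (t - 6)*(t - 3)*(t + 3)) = t - 6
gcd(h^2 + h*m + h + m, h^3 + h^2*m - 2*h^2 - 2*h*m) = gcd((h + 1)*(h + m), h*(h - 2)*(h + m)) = h + m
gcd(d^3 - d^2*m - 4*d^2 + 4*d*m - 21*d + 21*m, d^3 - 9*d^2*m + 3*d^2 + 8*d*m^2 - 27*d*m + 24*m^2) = d^2 - d*m + 3*d - 3*m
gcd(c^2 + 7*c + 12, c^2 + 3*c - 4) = c + 4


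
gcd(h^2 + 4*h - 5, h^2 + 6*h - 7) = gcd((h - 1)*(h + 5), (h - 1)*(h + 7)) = h - 1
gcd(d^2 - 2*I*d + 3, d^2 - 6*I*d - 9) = d - 3*I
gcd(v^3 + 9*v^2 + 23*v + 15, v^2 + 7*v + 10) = v + 5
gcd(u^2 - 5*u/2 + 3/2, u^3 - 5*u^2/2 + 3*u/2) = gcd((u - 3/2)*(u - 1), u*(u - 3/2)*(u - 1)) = u^2 - 5*u/2 + 3/2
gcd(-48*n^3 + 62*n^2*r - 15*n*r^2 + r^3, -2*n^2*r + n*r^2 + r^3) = -n + r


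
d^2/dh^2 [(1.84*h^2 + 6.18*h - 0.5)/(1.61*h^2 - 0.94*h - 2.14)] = (-7.105427357601e-15*h^4 + 37.607668*h^3 + 30.260916*h^2 + 132.295632*h - 12.339448)/(4.173281*h^6 - 7.309722*h^5 - 12.373494*h^4 + 18.601472*h^3 + 16.446756*h^2 - 12.914472*h - 9.800344)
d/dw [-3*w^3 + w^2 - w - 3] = -9*w^2 + 2*w - 1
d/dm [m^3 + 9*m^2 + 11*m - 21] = 3*m^2 + 18*m + 11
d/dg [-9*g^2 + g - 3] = 1 - 18*g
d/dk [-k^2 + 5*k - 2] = 5 - 2*k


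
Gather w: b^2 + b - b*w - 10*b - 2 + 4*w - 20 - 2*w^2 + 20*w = b^2 - 9*b - 2*w^2 + w*(24 - b) - 22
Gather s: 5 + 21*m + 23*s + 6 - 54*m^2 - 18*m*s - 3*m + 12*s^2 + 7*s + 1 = -54*m^2 + 18*m + 12*s^2 + s*(30 - 18*m) + 12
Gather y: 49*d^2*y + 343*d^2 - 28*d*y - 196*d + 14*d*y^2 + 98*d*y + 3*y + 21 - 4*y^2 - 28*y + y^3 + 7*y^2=343*d^2 - 196*d + y^3 + y^2*(14*d + 3) + y*(49*d^2 + 70*d - 25) + 21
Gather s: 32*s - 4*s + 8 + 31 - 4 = 28*s + 35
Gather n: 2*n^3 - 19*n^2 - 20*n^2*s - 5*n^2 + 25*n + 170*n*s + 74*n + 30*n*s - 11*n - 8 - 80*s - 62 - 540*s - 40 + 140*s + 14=2*n^3 + n^2*(-20*s - 24) + n*(200*s + 88) - 480*s - 96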